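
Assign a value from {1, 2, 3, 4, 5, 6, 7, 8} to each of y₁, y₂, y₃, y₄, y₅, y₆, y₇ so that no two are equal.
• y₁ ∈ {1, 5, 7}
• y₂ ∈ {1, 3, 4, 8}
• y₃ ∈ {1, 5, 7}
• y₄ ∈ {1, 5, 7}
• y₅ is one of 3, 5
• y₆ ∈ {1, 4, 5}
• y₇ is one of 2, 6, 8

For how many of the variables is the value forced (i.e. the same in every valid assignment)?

3

The 3 variables y₁, y₃, y₄ are confined to {1, 5, 7}, which locks those values in; drop them from y₂, y₅, y₆.
y₅ has just one choice, so y₅ = 3. Remove 3 from y₂.
y₆ must be 4 (only option left). So y₂ can't be 4.
That leaves y₂ = 8. Remove 8 from y₇.
Determined: y₂=8, y₅=3, y₆=4. The other variables each still have more than one consistent value. That makes 3.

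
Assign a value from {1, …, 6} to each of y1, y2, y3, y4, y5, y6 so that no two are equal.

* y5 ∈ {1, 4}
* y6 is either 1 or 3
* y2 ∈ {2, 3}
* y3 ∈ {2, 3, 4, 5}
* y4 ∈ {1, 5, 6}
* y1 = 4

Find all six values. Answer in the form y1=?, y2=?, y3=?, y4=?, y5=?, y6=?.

y1=4, y2=2, y3=5, y4=6, y5=1, y6=3

y1 must be 4 (only option left). Strike 4 from y3, y5.
y5's domain is down to {1}, so y5 = 1. So y4, y6 can't be 1.
y6 must be 3 (only option left). Remove 3 from y2, y3.
y2 must be 2 (only option left). Remove 2 from y3.
y3 must be 5 (only option left). Eliminate 5 elsewhere: y4.
That leaves y4 = 6.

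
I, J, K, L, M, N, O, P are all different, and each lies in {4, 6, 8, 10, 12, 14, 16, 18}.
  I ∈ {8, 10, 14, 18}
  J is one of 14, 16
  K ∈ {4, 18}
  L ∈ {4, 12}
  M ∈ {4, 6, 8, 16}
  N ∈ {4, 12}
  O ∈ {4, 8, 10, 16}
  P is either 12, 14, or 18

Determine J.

16

Among the 8 variables, 6 fits only M (and all 8 values in {4, 6, 8, 10, 12, 14, 16, 18} must be used), so M = 6.
The 2 variables L and N are confined to {4, 12}, which locks those values in; drop them from K, O, P.
K's domain is down to {18}, so K = 18. Remove 18 from I, P.
P's domain is down to {14}, so P = 14. Eliminate 14 elsewhere: I, J.
So J = 16.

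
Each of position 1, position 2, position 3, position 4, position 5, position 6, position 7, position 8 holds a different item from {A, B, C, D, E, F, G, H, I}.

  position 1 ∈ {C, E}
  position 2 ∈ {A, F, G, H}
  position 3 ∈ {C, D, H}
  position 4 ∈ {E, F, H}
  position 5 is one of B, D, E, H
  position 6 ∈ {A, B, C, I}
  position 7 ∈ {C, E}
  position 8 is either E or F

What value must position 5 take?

B

The 2 variables position 1 and position 7 are confined to {C, E}, which locks those values in; drop them from position 3, position 4, position 5, position 6, position 8.
That leaves position 8 = F. Strike F from position 2, position 4.
position 4's domain is down to {H}, so position 4 = H. So position 2, position 3, position 5 can't be H.
position 3's domain is down to {D}, so position 3 = D. Strike D from position 5.
So position 5 = B.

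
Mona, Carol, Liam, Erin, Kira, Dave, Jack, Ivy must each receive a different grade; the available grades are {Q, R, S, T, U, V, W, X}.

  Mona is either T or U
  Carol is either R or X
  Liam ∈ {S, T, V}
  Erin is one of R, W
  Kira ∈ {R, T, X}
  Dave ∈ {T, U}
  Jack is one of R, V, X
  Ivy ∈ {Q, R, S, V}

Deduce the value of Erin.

W

The 8 variables together cover exactly {Q, R, S, T, U, V, W, X} — 8 values for 8 variables — and Q appears only in Ivy's list, so Ivy = Q.
The 7 still-open variables together cover exactly {R, S, T, U, V, W, X} — 7 values for 7 variables — and S appears only in Liam's list, so Liam = S.
The 6 still-open variables together cover exactly {R, T, U, V, W, X} — 6 values for 6 variables — and V appears only in Jack's list, so Jack = V.
The 5 still-open variables draw from only 5 values {R, T, U, W, X}, so each is used; only Erin can be W, hence Erin = W.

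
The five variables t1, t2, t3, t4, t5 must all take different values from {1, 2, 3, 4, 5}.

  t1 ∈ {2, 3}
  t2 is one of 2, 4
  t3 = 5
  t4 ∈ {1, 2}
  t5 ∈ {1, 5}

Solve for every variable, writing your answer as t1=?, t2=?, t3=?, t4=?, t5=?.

t3 must be 5 (only option left). Eliminate 5 elsewhere: t5.
t5 must be 1 (only option left). Eliminate 1 elsewhere: t4.
t4 has just one choice, so t4 = 2. Remove 2 from t1, t2.
t1 has just one choice, so t1 = 3.
t2 has just one choice, so t2 = 4.

t1=3, t2=4, t3=5, t4=2, t5=1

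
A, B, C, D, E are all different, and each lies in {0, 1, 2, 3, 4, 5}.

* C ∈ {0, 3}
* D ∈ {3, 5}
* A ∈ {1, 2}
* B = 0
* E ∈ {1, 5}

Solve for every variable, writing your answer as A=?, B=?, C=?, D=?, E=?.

B's domain is down to {0}, so B = 0. Strike 0 from C.
C's domain is down to {3}, so C = 3. Strike 3 from D.
D's domain is down to {5}, so D = 5. Eliminate 5 elsewhere: E.
E has just one choice, so E = 1. So A can't be 1.
That leaves A = 2.

A=2, B=0, C=3, D=5, E=1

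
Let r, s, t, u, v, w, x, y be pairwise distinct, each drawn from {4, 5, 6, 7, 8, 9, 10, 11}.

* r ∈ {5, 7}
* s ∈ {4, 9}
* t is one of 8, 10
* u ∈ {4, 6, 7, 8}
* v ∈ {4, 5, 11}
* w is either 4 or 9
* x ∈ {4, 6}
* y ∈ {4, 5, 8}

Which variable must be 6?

The 8 variables together cover exactly {4, 5, 6, 7, 8, 9, 10, 11} — 8 values for 8 variables — and 10 appears only in t's list, so t = 10.
The 7 still-open variables draw from only 7 values {4, 5, 6, 7, 8, 9, 11}, so each is used; only v can be 11, hence v = 11.
s and w share exactly the 2 values {4, 9}; by pigeonhole those values go to them, so strike 4, 9 from u, x, y.
So 6 goes to x.

x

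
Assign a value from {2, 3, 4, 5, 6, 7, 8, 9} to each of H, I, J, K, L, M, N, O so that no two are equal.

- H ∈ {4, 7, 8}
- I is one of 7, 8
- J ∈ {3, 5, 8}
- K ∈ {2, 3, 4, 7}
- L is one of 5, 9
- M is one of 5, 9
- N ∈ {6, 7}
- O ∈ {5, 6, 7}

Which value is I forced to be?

8

The 8 variables draw from only 8 values {2, 3, 4, 5, 6, 7, 8, 9}, so each is used; only K can be 2, hence K = 2.
The 7 still-open variables together cover exactly {3, 4, 5, 6, 7, 8, 9} — 7 values for 7 variables — and 3 appears only in J's list, so J = 3.
The 6 still-open variables draw from only 6 values {4, 5, 6, 7, 8, 9}, so each is used; only H can be 4, hence H = 4.
The 5 still-open variables together cover exactly {5, 6, 7, 8, 9} — 5 values for 5 variables — and 8 appears only in I's list, so I = 8.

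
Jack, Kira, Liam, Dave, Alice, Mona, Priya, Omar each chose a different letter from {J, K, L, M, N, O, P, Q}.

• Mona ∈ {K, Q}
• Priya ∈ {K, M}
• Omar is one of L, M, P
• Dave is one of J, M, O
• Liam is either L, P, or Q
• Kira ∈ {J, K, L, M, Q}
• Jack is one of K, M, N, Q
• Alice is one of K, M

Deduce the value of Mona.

Among the 8 variables, N fits only Jack (and all 8 values in {J, K, L, M, N, O, P, Q} must be used), so Jack = N.
The 7 still-open variables draw from only 7 values {J, K, L, M, O, P, Q}, so each is used; only Dave can be O, hence Dave = O.
The 6 still-open variables draw from only 6 values {J, K, L, M, P, Q}, so each is used; only Kira can be J, hence Kira = J.
The 2 variables Alice and Priya are confined to {K, M}, which locks those values in; drop them from Mona, Omar.
So Mona = Q.

Q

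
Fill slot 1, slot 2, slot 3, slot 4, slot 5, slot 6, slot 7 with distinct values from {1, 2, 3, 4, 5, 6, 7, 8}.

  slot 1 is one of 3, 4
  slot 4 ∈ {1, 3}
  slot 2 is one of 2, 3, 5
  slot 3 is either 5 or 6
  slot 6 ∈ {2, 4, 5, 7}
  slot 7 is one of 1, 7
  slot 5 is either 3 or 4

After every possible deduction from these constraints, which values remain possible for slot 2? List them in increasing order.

2, 5

Among the 7 variables, 6 fits only slot 3 (and all 7 values in {1, 2, 3, 4, 5, 6, 7} must be used), so slot 3 = 6.
slot 1 and slot 5 share exactly the 2 values {3, 4}; by pigeonhole those values go to them, so strike 3, 4 from slot 2, slot 4, slot 6.
That leaves slot 4 = 1. Remove 1 from slot 7.
That leaves slot 7 = 7. Eliminate 7 elsewhere: slot 6.
No further eliminations apply; slot 2 can still be any of 2, 5.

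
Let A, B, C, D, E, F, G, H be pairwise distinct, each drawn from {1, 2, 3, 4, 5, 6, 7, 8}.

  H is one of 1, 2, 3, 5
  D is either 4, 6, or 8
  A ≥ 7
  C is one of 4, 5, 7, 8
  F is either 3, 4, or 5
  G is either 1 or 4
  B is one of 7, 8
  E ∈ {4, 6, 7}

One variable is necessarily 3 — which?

The 8 variables draw from only 8 values {1, 2, 3, 4, 5, 6, 7, 8}, so each is used; only H can be 2, hence H = 2.
The 7 still-open variables together cover exactly {1, 3, 4, 5, 6, 7, 8} — 7 values for 7 variables — and 1 appears only in G's list, so G = 1.
The 6 still-open variables draw from only 6 values {3, 4, 5, 6, 7, 8}, so each is used; only F can be 3, hence F = 3.

F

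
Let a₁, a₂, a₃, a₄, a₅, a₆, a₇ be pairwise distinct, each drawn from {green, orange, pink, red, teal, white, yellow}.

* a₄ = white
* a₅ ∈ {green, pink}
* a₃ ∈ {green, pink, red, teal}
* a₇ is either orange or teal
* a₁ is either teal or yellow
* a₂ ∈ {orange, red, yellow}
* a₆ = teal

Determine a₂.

red

a₄ has just one choice, so a₄ = white.
That leaves a₆ = teal. So a₁, a₃, a₇ can't be teal.
a₇ must be orange (only option left). Remove orange from a₂.
a₁ has just one choice, so a₁ = yellow. Remove yellow from a₂.
So a₂ = red.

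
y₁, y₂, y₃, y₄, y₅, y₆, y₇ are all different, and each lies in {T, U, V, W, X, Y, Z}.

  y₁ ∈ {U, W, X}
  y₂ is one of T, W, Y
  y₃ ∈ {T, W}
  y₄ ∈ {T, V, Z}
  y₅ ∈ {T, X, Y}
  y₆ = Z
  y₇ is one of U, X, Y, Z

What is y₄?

V

y₆ must be Z (only option left). Eliminate Z elsewhere: y₄, y₇.
Among the 6 still-open variables, V fits only y₄ (and all 6 values in {T, U, V, W, X, Y} must be used), so y₄ = V.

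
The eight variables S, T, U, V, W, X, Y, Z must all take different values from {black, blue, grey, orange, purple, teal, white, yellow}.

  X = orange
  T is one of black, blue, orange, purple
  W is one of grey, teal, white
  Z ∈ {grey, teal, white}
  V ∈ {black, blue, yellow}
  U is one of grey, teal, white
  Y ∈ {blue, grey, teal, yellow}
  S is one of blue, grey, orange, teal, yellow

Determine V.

black

X's domain is down to {orange}, so X = orange. So S, T can't be orange.
The 7 still-open variables draw from only 7 values {black, blue, grey, purple, teal, white, yellow}, so each is used; only T can be purple, hence T = purple.
The 6 still-open variables together cover exactly {black, blue, grey, teal, white, yellow} — 6 values for 6 variables — and black appears only in V's list, so V = black.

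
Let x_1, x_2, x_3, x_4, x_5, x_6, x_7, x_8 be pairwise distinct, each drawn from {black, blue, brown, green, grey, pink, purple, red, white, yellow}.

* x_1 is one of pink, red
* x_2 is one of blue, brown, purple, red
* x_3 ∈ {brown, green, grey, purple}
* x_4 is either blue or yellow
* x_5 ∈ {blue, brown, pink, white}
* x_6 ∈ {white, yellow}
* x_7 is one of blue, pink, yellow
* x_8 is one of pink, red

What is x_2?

x_1 and x_8 share exactly the 2 values {pink, red}; by pigeonhole those values go to them, so strike pink, red from x_2, x_5, x_7.
x_4 and x_7 between them cover only {blue, yellow} — a naked pair. Remove those values from x_2, x_5, x_6.
That leaves x_6 = white. So x_5 can't be white.
That leaves x_5 = brown. Eliminate brown elsewhere: x_2, x_3.
So x_2 = purple.

purple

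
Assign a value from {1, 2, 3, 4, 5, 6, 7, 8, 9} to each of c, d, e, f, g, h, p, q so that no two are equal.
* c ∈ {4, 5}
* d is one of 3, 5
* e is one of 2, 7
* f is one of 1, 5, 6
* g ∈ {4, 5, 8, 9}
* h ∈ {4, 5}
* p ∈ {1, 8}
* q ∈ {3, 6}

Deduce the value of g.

c and h between them cover only {4, 5} — a naked pair. Remove those values from d, f, g.
d's domain is down to {3}, so d = 3. Strike 3 from q.
q's domain is down to {6}, so q = 6. So f can't be 6.
f must be 1 (only option left). Strike 1 from p.
That leaves p = 8. Eliminate 8 elsewhere: g.
So g = 9.

9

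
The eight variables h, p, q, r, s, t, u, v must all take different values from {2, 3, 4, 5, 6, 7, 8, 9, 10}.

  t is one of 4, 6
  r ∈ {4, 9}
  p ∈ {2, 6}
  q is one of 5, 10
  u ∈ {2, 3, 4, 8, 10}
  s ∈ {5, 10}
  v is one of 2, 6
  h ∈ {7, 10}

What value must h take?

p and v share exactly the 2 values {2, 6}; by pigeonhole those values go to them, so strike 2, 6 from t, u.
That leaves t = 4. Strike 4 from r, u.
r must be 9 (only option left).
The 2 variables q and s are confined to {5, 10}, which locks those values in; drop them from h, u.
So h = 7.

7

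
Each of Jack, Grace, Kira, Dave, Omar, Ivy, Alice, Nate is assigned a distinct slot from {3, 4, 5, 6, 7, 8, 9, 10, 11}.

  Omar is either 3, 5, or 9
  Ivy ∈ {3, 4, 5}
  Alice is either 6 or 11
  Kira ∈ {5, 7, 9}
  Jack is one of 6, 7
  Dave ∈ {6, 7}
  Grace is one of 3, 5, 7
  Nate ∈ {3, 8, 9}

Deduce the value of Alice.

The 8 variables together cover exactly {3, 4, 5, 6, 7, 8, 9, 11} — 8 values for 8 variables — and 4 appears only in Ivy's list, so Ivy = 4.
The 7 still-open variables together cover exactly {3, 5, 6, 7, 8, 9, 11} — 7 values for 7 variables — and 8 appears only in Nate's list, so Nate = 8.
Among the 6 still-open variables, 11 fits only Alice (and all 6 values in {3, 5, 6, 7, 9, 11} must be used), so Alice = 11.

11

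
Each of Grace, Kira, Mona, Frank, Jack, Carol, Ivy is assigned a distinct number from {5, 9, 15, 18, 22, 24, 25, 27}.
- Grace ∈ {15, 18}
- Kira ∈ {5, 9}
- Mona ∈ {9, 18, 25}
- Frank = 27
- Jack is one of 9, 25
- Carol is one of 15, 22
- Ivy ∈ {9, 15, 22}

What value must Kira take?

Frank must be 27 (only option left).
The 6 still-open variables together cover exactly {5, 9, 15, 18, 22, 25} — 6 values for 6 variables — and 5 appears only in Kira's list, so Kira = 5.

5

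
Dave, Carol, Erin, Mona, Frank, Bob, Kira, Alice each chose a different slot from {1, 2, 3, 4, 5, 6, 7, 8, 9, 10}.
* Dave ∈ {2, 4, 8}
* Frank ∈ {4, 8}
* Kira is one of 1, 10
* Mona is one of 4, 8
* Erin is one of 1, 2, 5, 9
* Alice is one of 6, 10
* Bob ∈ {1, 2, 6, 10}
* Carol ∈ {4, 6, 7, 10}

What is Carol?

7

Mona and Frank share exactly the 2 values {4, 8}; by pigeonhole those values go to them, so strike 4, 8 from Dave, Carol.
Dave's domain is down to {2}, so Dave = 2. Remove 2 from Erin, Bob.
The 3 variables Bob, Kira, Alice are confined to {1, 6, 10}, which locks those values in; drop them from Carol, Erin.
So Carol = 7.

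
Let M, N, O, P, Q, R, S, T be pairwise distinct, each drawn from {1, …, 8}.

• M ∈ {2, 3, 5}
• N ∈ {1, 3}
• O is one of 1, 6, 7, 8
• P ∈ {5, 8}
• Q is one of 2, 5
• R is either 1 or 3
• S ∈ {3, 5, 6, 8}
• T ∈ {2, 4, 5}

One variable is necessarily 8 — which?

The 8 variables draw from only 8 values {1, 2, 3, 4, 5, 6, 7, 8}, so each is used; only T can be 4, hence T = 4.
The 7 still-open variables draw from only 7 values {1, 2, 3, 5, 6, 7, 8}, so each is used; only O can be 7, hence O = 7.
The 6 still-open variables together cover exactly {1, 2, 3, 5, 6, 8} — 6 values for 6 variables — and 6 appears only in S's list, so S = 6.
Among the 5 still-open variables, 8 fits only P (and all 5 values in {1, 2, 3, 5, 8} must be used), so P = 8.

P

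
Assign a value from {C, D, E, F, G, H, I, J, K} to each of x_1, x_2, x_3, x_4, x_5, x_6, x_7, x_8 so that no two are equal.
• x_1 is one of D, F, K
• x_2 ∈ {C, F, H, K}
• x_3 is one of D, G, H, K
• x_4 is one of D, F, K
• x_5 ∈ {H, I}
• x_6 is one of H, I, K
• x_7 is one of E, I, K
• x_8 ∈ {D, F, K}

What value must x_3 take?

G

The 8 variables together cover exactly {C, D, E, F, G, H, I, K} — 8 values for 8 variables — and C appears only in x_2's list, so x_2 = C.
The 7 still-open variables together cover exactly {D, E, F, G, H, I, K} — 7 values for 7 variables — and E appears only in x_7's list, so x_7 = E.
Among the 6 still-open variables, G fits only x_3 (and all 6 values in {D, F, G, H, I, K} must be used), so x_3 = G.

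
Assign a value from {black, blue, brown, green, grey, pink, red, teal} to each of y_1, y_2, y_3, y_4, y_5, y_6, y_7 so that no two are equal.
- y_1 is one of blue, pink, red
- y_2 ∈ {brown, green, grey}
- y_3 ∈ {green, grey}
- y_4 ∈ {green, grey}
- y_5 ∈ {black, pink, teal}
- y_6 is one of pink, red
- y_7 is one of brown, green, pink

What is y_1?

blue

y_3 and y_4 share exactly the 2 values {green, grey}; by pigeonhole those values go to them, so strike green, grey from y_2, y_7.
y_2 must be brown (only option left). Eliminate brown elsewhere: y_7.
That leaves y_7 = pink. Eliminate pink elsewhere: y_1, y_5, y_6.
That leaves y_6 = red. So y_1 can't be red.
So y_1 = blue.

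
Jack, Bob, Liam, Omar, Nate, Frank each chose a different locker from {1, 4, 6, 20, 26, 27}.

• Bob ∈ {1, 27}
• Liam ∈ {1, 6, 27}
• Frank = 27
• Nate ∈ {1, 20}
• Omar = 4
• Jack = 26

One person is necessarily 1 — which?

Jack's domain is down to {26}, so Jack = 26.
Omar has just one choice, so Omar = 4.
Frank's domain is down to {27}, so Frank = 27. Remove 27 from Bob, Liam.
So 1 goes to Bob.

Bob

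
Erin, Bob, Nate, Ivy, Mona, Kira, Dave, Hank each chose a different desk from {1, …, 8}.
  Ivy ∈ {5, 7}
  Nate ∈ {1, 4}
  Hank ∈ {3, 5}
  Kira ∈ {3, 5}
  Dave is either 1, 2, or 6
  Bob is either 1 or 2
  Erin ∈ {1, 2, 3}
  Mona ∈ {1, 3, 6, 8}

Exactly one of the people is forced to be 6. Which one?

Among the 8 variables, 4 fits only Nate (and all 8 values in {1, 2, 3, 4, 5, 6, 7, 8} must be used), so Nate = 4.
The 7 still-open variables together cover exactly {1, 2, 3, 5, 6, 7, 8} — 7 values for 7 variables — and 7 appears only in Ivy's list, so Ivy = 7.
Among the 6 still-open variables, 8 fits only Mona (and all 6 values in {1, 2, 3, 5, 6, 8} must be used), so Mona = 8.
The 5 still-open variables together cover exactly {1, 2, 3, 5, 6} — 5 values for 5 variables — and 6 appears only in Dave's list, so Dave = 6.

Dave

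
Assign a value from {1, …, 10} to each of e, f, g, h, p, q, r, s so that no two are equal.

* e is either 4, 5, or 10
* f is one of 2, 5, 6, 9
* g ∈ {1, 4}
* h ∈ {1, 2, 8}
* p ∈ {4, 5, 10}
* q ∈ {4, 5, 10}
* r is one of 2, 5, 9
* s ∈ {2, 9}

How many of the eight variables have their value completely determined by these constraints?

Among the 8 variables, 6 fits only f (and all 8 values in {1, 2, 4, 5, 6, 8, 9, 10} must be used), so f = 6.
The 7 still-open variables together cover exactly {1, 2, 4, 5, 8, 9, 10} — 7 values for 7 variables — and 8 appears only in h's list, so h = 8.
The 6 still-open variables together cover exactly {1, 2, 4, 5, 9, 10} — 6 values for 6 variables — and 1 appears only in g's list, so g = 1.
The 3 variables e, p, q are confined to {4, 5, 10}, which locks those values in; drop them from r.
Determined: f=6, g=1, h=8. The other variables each still have more than one consistent value. That makes 3.

3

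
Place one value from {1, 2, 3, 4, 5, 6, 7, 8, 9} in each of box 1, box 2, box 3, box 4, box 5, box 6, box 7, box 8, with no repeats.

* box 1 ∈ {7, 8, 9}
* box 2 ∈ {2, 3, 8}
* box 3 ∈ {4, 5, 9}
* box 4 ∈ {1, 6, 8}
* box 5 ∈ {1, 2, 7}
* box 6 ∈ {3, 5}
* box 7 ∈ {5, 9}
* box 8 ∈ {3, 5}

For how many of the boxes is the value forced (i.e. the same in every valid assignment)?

2

The 2 variables box 6 and box 8 are confined to {3, 5}, which locks those values in; drop them from box 2, box 3, box 7.
That leaves box 7 = 9. Eliminate 9 elsewhere: box 1, box 3.
box 3 has just one choice, so box 3 = 4.
Determined: box 3=4, box 7=9. The other boxes each still have more than one consistent value. That makes 2.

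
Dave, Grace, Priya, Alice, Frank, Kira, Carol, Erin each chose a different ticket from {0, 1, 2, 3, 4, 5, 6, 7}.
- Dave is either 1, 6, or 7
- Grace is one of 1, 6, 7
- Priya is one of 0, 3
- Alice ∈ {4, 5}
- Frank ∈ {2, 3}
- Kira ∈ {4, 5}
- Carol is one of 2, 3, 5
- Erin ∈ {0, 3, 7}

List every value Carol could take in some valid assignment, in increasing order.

The 2 variables Alice and Kira are confined to {4, 5}, which locks those values in; drop them from Carol.
The 2 variables Frank and Carol are confined to {2, 3}, which locks those values in; drop them from Priya, Erin.
Priya's domain is down to {0}, so Priya = 0. So Erin can't be 0.
Erin has just one choice, so Erin = 7. Strike 7 from Dave, Grace.
No further eliminations apply; Carol can still be any of 2, 3.

2, 3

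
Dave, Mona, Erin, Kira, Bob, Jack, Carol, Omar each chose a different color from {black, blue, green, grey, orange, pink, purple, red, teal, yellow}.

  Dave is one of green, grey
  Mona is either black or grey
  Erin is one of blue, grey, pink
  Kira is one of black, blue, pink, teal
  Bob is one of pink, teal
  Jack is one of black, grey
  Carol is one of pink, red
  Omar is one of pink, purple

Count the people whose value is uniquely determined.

3

The 8 variables draw from only 8 values {black, blue, green, grey, pink, purple, red, teal}, so each is used; only Dave can be green, hence Dave = green.
The 7 still-open variables together cover exactly {black, blue, grey, pink, purple, red, teal} — 7 values for 7 variables — and purple appears only in Omar's list, so Omar = purple.
Among the 6 still-open variables, red fits only Carol (and all 6 values in {black, blue, grey, pink, red, teal} must be used), so Carol = red.
Mona and Jack share exactly the 2 values {black, grey}; by pigeonhole those values go to them, so strike black, grey from Erin, Kira.
Determined: Dave=green, Carol=red, Omar=purple. The other people each still have more than one consistent value. That makes 3.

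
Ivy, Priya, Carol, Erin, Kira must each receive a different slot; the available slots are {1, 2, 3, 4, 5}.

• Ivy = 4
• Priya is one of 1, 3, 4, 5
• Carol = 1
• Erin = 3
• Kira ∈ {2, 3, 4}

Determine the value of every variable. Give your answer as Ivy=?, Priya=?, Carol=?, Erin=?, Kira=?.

Ivy's domain is down to {4}, so Ivy = 4. Eliminate 4 elsewhere: Priya, Kira.
That leaves Carol = 1. Strike 1 from Priya.
Erin's domain is down to {3}, so Erin = 3. Eliminate 3 elsewhere: Priya, Kira.
Kira must be 2 (only option left).
Priya has just one choice, so Priya = 5.

Ivy=4, Priya=5, Carol=1, Erin=3, Kira=2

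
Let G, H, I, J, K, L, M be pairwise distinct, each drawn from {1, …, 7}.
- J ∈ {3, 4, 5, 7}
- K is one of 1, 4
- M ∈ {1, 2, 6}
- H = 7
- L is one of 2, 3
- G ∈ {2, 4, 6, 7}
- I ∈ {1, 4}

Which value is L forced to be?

H's domain is down to {7}, so H = 7. Eliminate 7 elsewhere: G, J.
Among the 6 still-open variables, 5 fits only J (and all 6 values in {1, 2, 3, 4, 5, 6} must be used), so J = 5.
Among the 5 still-open variables, 3 fits only L (and all 5 values in {1, 2, 3, 4, 6} must be used), so L = 3.

3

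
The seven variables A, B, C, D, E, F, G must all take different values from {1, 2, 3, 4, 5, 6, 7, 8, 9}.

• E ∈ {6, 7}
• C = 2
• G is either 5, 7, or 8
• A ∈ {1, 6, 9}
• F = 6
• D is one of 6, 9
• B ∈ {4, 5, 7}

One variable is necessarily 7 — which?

C has just one choice, so C = 2.
F's domain is down to {6}, so F = 6. Remove 6 from A, D, E.
So 7 goes to E.

E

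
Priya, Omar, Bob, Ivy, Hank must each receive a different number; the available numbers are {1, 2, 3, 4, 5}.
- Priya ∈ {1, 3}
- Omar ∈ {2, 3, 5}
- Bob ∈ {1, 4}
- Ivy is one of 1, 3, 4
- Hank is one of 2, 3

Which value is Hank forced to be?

Among the 5 variables, 5 fits only Omar (and all 5 values in {1, 2, 3, 4, 5} must be used), so Omar = 5.
The 4 still-open variables draw from only 4 values {1, 2, 3, 4}, so each is used; only Hank can be 2, hence Hank = 2.

2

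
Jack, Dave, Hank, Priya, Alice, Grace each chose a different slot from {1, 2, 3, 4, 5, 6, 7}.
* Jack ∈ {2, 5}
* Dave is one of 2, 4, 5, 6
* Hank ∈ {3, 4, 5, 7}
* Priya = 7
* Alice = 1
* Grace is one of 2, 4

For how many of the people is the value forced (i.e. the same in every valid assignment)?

Priya must be 7 (only option left). Eliminate 7 elsewhere: Hank.
That leaves Alice = 1.
Determined: Priya=7, Alice=1. The other people each still have more than one consistent value. That makes 2.

2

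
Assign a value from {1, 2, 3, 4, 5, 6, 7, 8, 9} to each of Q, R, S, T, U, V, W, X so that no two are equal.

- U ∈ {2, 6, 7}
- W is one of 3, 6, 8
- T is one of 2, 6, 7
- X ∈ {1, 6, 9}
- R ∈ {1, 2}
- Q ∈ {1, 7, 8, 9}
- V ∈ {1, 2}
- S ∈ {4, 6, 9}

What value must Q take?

The 8 variables draw from only 8 values {1, 2, 3, 4, 6, 7, 8, 9}, so each is used; only W can be 3, hence W = 3.
Among the 7 still-open variables, 4 fits only S (and all 7 values in {1, 2, 4, 6, 7, 8, 9} must be used), so S = 4.
The 6 still-open variables draw from only 6 values {1, 2, 6, 7, 8, 9}, so each is used; only Q can be 8, hence Q = 8.

8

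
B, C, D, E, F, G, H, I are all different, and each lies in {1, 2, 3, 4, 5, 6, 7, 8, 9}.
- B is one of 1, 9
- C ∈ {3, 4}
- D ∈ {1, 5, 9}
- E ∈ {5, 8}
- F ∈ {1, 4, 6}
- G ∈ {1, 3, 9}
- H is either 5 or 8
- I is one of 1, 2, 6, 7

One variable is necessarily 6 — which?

E and H between them cover only {5, 8} — a naked pair. Remove those values from D.
B and D share exactly the 2 values {1, 9}; by pigeonhole those values go to them, so strike 1, 9 from F, G, I.
G has just one choice, so G = 3. Eliminate 3 elsewhere: C.
That leaves C = 4. Strike 4 from F.
So 6 goes to F.

F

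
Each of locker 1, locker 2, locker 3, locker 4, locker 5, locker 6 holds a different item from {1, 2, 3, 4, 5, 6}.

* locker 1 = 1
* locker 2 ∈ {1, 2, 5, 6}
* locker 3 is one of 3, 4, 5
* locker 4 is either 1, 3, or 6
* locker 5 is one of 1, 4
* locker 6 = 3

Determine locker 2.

2

locker 1 has just one choice, so locker 1 = 1. Eliminate 1 elsewhere: locker 2, locker 4, locker 5.
locker 5's domain is down to {4}, so locker 5 = 4. Strike 4 from locker 3.
locker 6's domain is down to {3}, so locker 6 = 3. Remove 3 from locker 3, locker 4.
That leaves locker 3 = 5. Remove 5 from locker 2.
locker 4 must be 6 (only option left). Eliminate 6 elsewhere: locker 2.
So locker 2 = 2.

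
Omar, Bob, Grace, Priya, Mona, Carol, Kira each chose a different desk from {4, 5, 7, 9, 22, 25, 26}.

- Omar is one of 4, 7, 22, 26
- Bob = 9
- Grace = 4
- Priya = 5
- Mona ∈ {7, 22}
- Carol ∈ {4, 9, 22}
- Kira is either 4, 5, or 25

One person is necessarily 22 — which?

Carol

Bob's domain is down to {9}, so Bob = 9. Remove 9 from Carol.
That leaves Grace = 4. So Omar, Carol, Kira can't be 4.
So 22 goes to Carol.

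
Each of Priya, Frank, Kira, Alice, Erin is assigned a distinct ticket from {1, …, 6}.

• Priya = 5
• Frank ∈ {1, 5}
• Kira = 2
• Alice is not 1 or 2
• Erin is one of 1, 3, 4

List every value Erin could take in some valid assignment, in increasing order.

Priya's domain is down to {5}, so Priya = 5. Remove 5 from Frank, Alice.
Frank has just one choice, so Frank = 1. Strike 1 from Erin.
Kira has just one choice, so Kira = 2.
No further eliminations apply; Erin can still be any of 3, 4.

3, 4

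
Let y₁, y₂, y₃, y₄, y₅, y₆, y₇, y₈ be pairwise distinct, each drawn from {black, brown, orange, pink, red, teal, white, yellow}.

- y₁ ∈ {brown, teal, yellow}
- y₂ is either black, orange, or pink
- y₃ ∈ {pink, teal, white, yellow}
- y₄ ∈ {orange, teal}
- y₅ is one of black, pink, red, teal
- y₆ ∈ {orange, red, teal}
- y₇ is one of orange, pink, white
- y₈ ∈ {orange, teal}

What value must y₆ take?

red

The 8 variables draw from only 8 values {black, brown, orange, pink, red, teal, white, yellow}, so each is used; only y₁ can be brown, hence y₁ = brown.
Among the 7 still-open variables, yellow fits only y₃ (and all 7 values in {black, orange, pink, red, teal, white, yellow} must be used), so y₃ = yellow.
Among the 6 still-open variables, white fits only y₇ (and all 6 values in {black, orange, pink, red, teal, white} must be used), so y₇ = white.
y₄ and y₈ between them cover only {orange, teal} — a naked pair. Remove those values from y₂, y₅, y₆.
So y₆ = red.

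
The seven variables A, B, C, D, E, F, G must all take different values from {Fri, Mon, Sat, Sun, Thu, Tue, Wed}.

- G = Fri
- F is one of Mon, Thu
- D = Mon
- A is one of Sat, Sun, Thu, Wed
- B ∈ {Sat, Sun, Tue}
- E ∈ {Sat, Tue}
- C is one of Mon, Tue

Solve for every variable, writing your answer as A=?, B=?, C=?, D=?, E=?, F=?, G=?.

D's domain is down to {Mon}, so D = Mon. Strike Mon from C, F.
F must be Thu (only option left). Strike Thu from A.
G has just one choice, so G = Fri.
C's domain is down to {Tue}, so C = Tue. So B, E can't be Tue.
E has just one choice, so E = Sat. Eliminate Sat elsewhere: A, B.
B has just one choice, so B = Sun. So A can't be Sun.
A's domain is down to {Wed}, so A = Wed.

A=Wed, B=Sun, C=Tue, D=Mon, E=Sat, F=Thu, G=Fri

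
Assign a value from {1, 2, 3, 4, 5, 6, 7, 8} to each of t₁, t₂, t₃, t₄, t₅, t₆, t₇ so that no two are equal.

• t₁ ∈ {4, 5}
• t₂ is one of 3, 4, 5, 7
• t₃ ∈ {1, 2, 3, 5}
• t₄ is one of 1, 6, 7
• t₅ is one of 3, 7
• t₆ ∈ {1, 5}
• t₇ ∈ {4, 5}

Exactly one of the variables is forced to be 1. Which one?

The 7 variables draw from only 7 values {1, 2, 3, 4, 5, 6, 7}, so each is used; only t₃ can be 2, hence t₃ = 2.
Among the 6 still-open variables, 6 fits only t₄ (and all 6 values in {1, 3, 4, 5, 6, 7} must be used), so t₄ = 6.
The 5 still-open variables together cover exactly {1, 3, 4, 5, 7} — 5 values for 5 variables — and 1 appears only in t₆'s list, so t₆ = 1.

t₆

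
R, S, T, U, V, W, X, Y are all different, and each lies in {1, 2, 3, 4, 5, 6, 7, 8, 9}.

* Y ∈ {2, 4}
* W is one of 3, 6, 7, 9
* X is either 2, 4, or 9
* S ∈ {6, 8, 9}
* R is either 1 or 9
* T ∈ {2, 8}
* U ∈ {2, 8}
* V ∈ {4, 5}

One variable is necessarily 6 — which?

S

The 2 variables T and U are confined to {2, 8}, which locks those values in; drop them from S, X, Y.
Y has just one choice, so Y = 4. Remove 4 from V, X.
That leaves V = 5.
X has just one choice, so X = 9. Strike 9 from R, S, W.
So 6 goes to S.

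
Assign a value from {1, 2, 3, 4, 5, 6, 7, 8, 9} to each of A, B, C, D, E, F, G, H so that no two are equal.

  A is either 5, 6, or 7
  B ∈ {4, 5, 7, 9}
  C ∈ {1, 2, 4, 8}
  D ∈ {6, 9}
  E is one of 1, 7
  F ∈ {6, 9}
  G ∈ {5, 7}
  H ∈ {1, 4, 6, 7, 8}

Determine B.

The 8 variables draw from only 8 values {1, 2, 4, 5, 6, 7, 8, 9}, so each is used; only C can be 2, hence C = 2.
The 7 still-open variables together cover exactly {1, 4, 5, 6, 7, 8, 9} — 7 values for 7 variables — and 8 appears only in H's list, so H = 8.
The 6 still-open variables draw from only 6 values {1, 4, 5, 6, 7, 9}, so each is used; only E can be 1, hence E = 1.
Among the 5 still-open variables, 4 fits only B (and all 5 values in {4, 5, 6, 7, 9} must be used), so B = 4.

4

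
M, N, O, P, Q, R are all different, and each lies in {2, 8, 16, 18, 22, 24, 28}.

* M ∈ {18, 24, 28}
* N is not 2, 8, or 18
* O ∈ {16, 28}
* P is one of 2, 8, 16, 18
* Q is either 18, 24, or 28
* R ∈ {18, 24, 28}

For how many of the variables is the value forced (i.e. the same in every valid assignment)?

M, Q, R between them cover only {18, 24, 28} — a naked triple. Remove those values from N, O, P.
O's domain is down to {16}, so O = 16. Strike 16 from N, P.
That leaves N = 22.
Determined: N=22, O=16. The other variables each still have more than one consistent value. That makes 2.

2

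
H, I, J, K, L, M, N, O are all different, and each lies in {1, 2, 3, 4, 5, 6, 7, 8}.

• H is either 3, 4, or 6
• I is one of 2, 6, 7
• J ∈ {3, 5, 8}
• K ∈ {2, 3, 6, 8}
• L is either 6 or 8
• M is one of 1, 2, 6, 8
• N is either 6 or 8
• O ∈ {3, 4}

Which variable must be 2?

The 8 variables together cover exactly {1, 2, 3, 4, 5, 6, 7, 8} — 8 values for 8 variables — and 1 appears only in M's list, so M = 1.
Among the 7 still-open variables, 5 fits only J (and all 7 values in {2, 3, 4, 5, 6, 7, 8} must be used), so J = 5.
Among the 6 still-open variables, 7 fits only I (and all 6 values in {2, 3, 4, 6, 7, 8} must be used), so I = 7.
Among the 5 still-open variables, 2 fits only K (and all 5 values in {2, 3, 4, 6, 8} must be used), so K = 2.

K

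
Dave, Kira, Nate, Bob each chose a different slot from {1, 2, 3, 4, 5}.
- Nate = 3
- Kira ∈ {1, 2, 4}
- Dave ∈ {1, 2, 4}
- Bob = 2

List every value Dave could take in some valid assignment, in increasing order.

1, 4

Nate has just one choice, so Nate = 3.
That leaves Bob = 2. Eliminate 2 elsewhere: Dave, Kira.
No further eliminations apply; Dave can still be any of 1, 4.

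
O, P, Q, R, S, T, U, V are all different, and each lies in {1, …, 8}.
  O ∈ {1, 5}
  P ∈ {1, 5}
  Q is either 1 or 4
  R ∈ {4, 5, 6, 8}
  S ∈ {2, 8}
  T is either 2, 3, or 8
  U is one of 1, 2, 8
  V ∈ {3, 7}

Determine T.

3

The 8 variables draw from only 8 values {1, 2, 3, 4, 5, 6, 7, 8}, so each is used; only R can be 6, hence R = 6.
Among the 7 still-open variables, 4 fits only Q (and all 7 values in {1, 2, 3, 4, 5, 7, 8} must be used), so Q = 4.
Among the 6 still-open variables, 7 fits only V (and all 6 values in {1, 2, 3, 5, 7, 8} must be used), so V = 7.
The 5 still-open variables draw from only 5 values {1, 2, 3, 5, 8}, so each is used; only T can be 3, hence T = 3.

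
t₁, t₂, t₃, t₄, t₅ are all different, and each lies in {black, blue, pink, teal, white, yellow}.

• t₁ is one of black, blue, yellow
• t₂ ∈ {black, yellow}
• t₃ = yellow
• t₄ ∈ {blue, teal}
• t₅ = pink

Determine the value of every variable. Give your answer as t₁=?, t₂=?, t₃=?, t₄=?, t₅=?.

t₃ must be yellow (only option left). Strike yellow from t₁, t₂.
That leaves t₅ = pink.
That leaves t₂ = black. Strike black from t₁.
That leaves t₁ = blue. So t₄ can't be blue.
t₄ has just one choice, so t₄ = teal.

t₁=blue, t₂=black, t₃=yellow, t₄=teal, t₅=pink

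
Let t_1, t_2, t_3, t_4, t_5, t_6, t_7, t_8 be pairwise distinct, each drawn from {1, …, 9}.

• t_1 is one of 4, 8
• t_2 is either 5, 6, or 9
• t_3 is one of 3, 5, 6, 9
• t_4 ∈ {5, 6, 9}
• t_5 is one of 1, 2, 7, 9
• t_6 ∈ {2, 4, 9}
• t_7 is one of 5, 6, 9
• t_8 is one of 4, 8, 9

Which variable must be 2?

t_6

t_2, t_4, t_7 share exactly the 3 values {5, 6, 9}; by pigeonhole those values go to them, so strike 5, 6, 9 from t_3, t_5, t_6, t_8.
t_3 must be 3 (only option left).
t_1 and t_8 share exactly the 2 values {4, 8}; by pigeonhole those values go to them, so strike 4, 8 from t_6.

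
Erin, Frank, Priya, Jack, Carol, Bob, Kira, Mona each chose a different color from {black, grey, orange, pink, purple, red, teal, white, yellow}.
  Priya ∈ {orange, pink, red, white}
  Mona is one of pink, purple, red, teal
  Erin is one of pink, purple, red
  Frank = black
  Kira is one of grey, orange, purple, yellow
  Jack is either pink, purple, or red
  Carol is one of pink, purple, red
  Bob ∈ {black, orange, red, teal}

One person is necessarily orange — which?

Frank has just one choice, so Frank = black. Eliminate black elsewhere: Bob.
The 3 variables Erin, Jack, Carol are confined to {pink, purple, red}, which locks those values in; drop them from Priya, Bob, Kira, Mona.
Mona's domain is down to {teal}, so Mona = teal. Remove teal from Bob.
So orange goes to Bob.

Bob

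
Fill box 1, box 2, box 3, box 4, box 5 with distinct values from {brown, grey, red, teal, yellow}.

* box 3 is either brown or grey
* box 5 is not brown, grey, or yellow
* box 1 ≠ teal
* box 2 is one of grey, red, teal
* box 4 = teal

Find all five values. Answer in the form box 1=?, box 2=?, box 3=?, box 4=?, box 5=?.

box 1=yellow, box 2=grey, box 3=brown, box 4=teal, box 5=red

box 4 has just one choice, so box 4 = teal. Strike teal from box 2, box 5.
box 5's domain is down to {red}, so box 5 = red. Eliminate red elsewhere: box 1, box 2.
box 2 must be grey (only option left). So box 1, box 3 can't be grey.
box 3's domain is down to {brown}, so box 3 = brown. Strike brown from box 1.
box 1 has just one choice, so box 1 = yellow.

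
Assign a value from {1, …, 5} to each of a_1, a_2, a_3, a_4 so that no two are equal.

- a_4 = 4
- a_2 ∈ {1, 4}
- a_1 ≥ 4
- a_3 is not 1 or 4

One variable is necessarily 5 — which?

a_1

a_4 has just one choice, so a_4 = 4. So a_1, a_2 can't be 4.
So 5 goes to a_1.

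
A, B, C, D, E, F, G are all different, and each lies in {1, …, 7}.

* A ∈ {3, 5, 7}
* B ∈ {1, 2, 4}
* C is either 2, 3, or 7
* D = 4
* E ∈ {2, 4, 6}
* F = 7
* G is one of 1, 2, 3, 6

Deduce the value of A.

5

D has just one choice, so D = 4. Strike 4 from B, E.
F must be 7 (only option left). So A, C can't be 7.
The 5 still-open variables draw from only 5 values {1, 2, 3, 5, 6}, so each is used; only A can be 5, hence A = 5.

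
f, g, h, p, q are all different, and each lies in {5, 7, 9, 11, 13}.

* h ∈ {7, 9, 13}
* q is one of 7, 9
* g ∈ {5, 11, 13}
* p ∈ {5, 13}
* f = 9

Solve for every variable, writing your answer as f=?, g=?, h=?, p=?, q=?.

f has just one choice, so f = 9. So h, q can't be 9.
q has just one choice, so q = 7. Strike 7 from h.
h has just one choice, so h = 13. So g, p can't be 13.
p has just one choice, so p = 5. So g can't be 5.
g must be 11 (only option left).

f=9, g=11, h=13, p=5, q=7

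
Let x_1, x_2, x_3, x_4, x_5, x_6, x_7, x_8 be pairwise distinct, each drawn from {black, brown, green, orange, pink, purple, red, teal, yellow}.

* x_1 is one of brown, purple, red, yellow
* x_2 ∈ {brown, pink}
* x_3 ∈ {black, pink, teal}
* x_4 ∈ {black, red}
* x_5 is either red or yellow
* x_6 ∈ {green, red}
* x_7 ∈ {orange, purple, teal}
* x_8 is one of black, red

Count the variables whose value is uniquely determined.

x_4 and x_8 between them cover only {black, red} — a naked pair. Remove those values from x_1, x_3, x_5, x_6.
x_5's domain is down to {yellow}, so x_5 = yellow. So x_1 can't be yellow.
x_6 has just one choice, so x_6 = green.
Determined: x_5=yellow, x_6=green. The other variables each still have more than one consistent value. That makes 2.

2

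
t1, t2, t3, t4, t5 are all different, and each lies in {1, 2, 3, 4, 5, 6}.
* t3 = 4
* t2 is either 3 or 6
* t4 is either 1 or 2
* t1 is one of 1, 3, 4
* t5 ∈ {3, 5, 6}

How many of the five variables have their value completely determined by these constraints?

1

t3 must be 4 (only option left). Strike 4 from t1.
Determined: t3=4. The other variables each still have more than one consistent value. That makes 1.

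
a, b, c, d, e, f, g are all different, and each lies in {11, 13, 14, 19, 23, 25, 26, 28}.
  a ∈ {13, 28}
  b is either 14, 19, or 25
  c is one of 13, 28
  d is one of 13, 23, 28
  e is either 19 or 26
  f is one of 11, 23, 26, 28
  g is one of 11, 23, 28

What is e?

19

The 2 variables a and c are confined to {13, 28}, which locks those values in; drop them from d, f, g.
d has just one choice, so d = 23. Strike 23 from f, g.
g's domain is down to {11}, so g = 11. Strike 11 from f.
That leaves f = 26. Remove 26 from e.
So e = 19.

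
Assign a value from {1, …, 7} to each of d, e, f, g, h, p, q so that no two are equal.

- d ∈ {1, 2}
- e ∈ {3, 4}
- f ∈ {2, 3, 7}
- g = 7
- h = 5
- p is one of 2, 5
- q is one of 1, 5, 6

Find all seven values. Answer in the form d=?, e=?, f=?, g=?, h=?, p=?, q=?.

g's domain is down to {7}, so g = 7. So f can't be 7.
h's domain is down to {5}, so h = 5. Eliminate 5 elsewhere: p, q.
p has just one choice, so p = 2. So d, f can't be 2.
d has just one choice, so d = 1. Eliminate 1 elsewhere: q.
f's domain is down to {3}, so f = 3. Remove 3 from e.
q must be 6 (only option left).
That leaves e = 4.

d=1, e=4, f=3, g=7, h=5, p=2, q=6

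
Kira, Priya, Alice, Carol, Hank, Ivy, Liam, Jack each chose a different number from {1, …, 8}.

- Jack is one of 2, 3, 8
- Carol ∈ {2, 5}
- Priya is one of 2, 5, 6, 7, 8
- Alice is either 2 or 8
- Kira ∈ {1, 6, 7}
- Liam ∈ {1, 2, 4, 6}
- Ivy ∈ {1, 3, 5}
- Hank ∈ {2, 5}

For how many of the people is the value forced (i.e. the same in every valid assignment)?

The 8 variables draw from only 8 values {1, 2, 3, 4, 5, 6, 7, 8}, so each is used; only Liam can be 4, hence Liam = 4.
Carol and Hank share exactly the 2 values {2, 5}; by pigeonhole those values go to them, so strike 2, 5 from Priya, Alice, Ivy, Jack.
Alice has just one choice, so Alice = 8. Eliminate 8 elsewhere: Priya, Jack.
Jack must be 3 (only option left). So Ivy can't be 3.
That leaves Ivy = 1. So Kira can't be 1.
Determined: Alice=8, Ivy=1, Liam=4, Jack=3. The other people each still have more than one consistent value. That makes 4.

4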